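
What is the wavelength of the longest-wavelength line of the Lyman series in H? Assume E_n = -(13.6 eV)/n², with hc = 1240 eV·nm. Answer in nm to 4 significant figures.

The Lyman series terminates on n_f = 1; the first line has n_i = 1+1 = 2.
ΔE = 13.60 × (1/1² − 1/2²) = 10.20 eV.
λ = 1240 / 10.20 = 121.6 nm.

121.6 nm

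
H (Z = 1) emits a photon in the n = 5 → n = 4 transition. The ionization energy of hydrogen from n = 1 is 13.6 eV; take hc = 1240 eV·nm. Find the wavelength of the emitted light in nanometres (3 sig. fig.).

4050 nm

ΔE = 13.60 × (1/4² − 1/5²) = 13.60 × 0.02250 = 0.3060 eV.
λ = hc/ΔE = 1240 / 0.3060 = 4050 nm.
This line belongs to the Brackett series.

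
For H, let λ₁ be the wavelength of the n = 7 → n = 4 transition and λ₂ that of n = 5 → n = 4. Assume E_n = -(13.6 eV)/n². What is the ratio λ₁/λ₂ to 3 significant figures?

λ ∝ 1/ΔE ∝ 1/(1/n_f² − 1/n_i²), and the Z² and hc factors cancel in the ratio.
λ₁/λ₂ = (1/4² − 1/5²)/(1/4² − 1/7²) = 0.02250/0.04209 = 0.535.

0.535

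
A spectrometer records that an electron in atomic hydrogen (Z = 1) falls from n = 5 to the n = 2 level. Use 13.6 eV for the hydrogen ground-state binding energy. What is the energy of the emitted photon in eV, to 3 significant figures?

E_5 = −13.60/25 = −0.5440 eV and E_2 = −13.60/4 = −3.400 eV.
The photon energy is |E_5 − E_2| = 2.86 eV.

2.86 eV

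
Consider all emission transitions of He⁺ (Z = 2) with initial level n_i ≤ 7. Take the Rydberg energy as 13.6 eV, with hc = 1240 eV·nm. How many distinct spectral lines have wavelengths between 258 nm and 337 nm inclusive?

Enumerate all n_i → n_f pairs with 1 ≤ n_f < n_i ≤ 7 and compute λ = 1240 / [13.6·4·(1/n_f² − 1/n_i²)].
Lines falling in [258, 337] nm: 6→3 (273.5 nm), 5→3 (320.5 nm).

2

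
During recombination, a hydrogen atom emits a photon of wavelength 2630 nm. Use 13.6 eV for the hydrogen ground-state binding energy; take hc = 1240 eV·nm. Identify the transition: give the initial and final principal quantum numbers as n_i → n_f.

n_i = 6, n_f = 4

The photon energy is ΔE = hc/λ = 1240 / 2630 = 0.4715 eV.
With Z = 1, ΔE = 13.60 × (1/n_f² − 1/n_i²), so 1/n_f² − 1/n_i² = 0.03467.
Trying n_f = 4 gives 1/n_i² = 0.02783, i.e. n_i ≈ 6; this pair matches.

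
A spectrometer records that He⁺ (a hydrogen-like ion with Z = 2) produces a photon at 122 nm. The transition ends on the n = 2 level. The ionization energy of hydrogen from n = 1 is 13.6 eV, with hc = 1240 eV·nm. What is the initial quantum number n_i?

The photon energy is ΔE = hc/λ = 1240 / 122 = 10.16 eV.
With Z = 2, ΔE = 54.40 × (1/n_f² − 1/n_i²), so 1/n_f² − 1/n_i² = 0.1868.
With n_f = 2: 1/n_i² = 1/4 − 0.1868 = 0.06316, so n_i ≈ 3.98.

n_i = 4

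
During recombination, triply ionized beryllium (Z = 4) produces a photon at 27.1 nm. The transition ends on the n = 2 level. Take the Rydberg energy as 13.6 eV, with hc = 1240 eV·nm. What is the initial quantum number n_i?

The photon energy is ΔE = hc/λ = 1240 / 27.1 = 45.76 eV.
With Z = 4, ΔE = 217.6 × (1/n_f² − 1/n_i²), so 1/n_f² − 1/n_i² = 0.2103.
With n_f = 2: 1/n_i² = 1/4 − 0.2103 = 0.03972, so n_i ≈ 5.02.

n_i = 5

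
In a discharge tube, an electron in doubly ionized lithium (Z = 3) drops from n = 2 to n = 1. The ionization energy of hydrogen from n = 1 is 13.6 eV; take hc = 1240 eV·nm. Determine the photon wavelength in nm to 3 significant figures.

13.5 nm

For Z = 3 the level energies scale as Z², so the effective Rydberg energy is 13.6 × 9 = 122.4 eV.
ΔE = 122.4 × (1/1² − 1/2²) = 122.4 × 0.7500 = 91.80 eV.
λ = hc/ΔE = 1240 / 91.80 = 13.5 nm.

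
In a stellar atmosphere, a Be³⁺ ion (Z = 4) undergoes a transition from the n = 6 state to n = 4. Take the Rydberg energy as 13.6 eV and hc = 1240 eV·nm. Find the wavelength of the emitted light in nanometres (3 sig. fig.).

For Z = 4 the level energies scale as Z², so the effective Rydberg energy is 13.6 × 16 = 217.6 eV.
ΔE = 217.6 × (1/4² − 1/6²) = 217.6 × 0.03472 = 7.556 eV.
λ = hc/ΔE = 1240 / 7.556 = 164 nm.

164 nm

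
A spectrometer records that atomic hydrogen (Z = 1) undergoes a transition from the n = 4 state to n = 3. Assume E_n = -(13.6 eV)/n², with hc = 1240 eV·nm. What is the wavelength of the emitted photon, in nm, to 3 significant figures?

ΔE = 13.60 × (1/3² − 1/4²) = 13.60 × 0.04861 = 0.6611 eV.
λ = hc/ΔE = 1240 / 0.6611 = 1880 nm.
This line belongs to the Paschen series.

1880 nm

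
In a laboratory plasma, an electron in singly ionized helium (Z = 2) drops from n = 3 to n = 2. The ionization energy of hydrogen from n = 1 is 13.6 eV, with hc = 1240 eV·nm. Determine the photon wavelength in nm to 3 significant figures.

For Z = 2 the level energies scale as Z², so the effective Rydberg energy is 13.6 × 4 = 54.40 eV.
ΔE = 54.40 × (1/2² − 1/3²) = 54.40 × 0.1389 = 7.556 eV.
λ = hc/ΔE = 1240 / 7.556 = 164 nm.

164 nm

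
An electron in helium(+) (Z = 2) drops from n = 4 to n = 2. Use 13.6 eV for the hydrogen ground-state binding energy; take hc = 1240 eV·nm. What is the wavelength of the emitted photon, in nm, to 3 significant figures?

For Z = 2 the level energies scale as Z², so the effective Rydberg energy is 13.6 × 4 = 54.40 eV.
ΔE = 54.40 × (1/2² − 1/4²) = 54.40 × 0.1875 = 10.20 eV.
λ = hc/ΔE = 1240 / 10.20 = 122 nm.

122 nm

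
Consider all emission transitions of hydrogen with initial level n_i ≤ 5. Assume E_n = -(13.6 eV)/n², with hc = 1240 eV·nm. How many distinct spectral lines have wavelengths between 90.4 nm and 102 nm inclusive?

2

Enumerate all n_i → n_f pairs with 1 ≤ n_f < n_i ≤ 5 and compute λ = 1240 / [13.6·1·(1/n_f² − 1/n_i²)].
Lines falling in [90.4, 102] nm: 5→1 (94.98 nm), 4→1 (97.25 nm).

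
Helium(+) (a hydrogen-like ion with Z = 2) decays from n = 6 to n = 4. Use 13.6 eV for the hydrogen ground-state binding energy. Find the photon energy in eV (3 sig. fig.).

The Bohr energies scale as Z², so for Z = 2: E_n = −54.40/n² eV.
E_6 = −54.40/36 = −1.511 eV and E_4 = −54.40/16 = −3.400 eV.
The photon energy is |E_6 − E_4| = 1.89 eV.

1.89 eV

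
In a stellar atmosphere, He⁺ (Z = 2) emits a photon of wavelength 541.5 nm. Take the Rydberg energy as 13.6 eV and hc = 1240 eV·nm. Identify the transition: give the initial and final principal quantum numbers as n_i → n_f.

The photon energy is ΔE = hc/λ = 1240 / 541.5 = 2.290 eV.
With Z = 2, ΔE = 54.40 × (1/n_f² − 1/n_i²), so 1/n_f² − 1/n_i² = 0.04209.
Trying n_f = 4 gives 1/n_i² = 0.02041, i.e. n_i ≈ 7; this pair matches.

n_i = 7, n_f = 4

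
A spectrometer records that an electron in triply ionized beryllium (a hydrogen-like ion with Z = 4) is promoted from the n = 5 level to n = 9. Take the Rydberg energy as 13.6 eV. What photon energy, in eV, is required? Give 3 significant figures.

6.02 eV

The Bohr energies scale as Z², so for Z = 4: E_n = −217.6/n² eV.
E_9 = −217.6/81 = −2.686 eV and E_5 = −217.6/25 = −8.704 eV.
The photon energy is |E_9 − E_5| = 6.02 eV.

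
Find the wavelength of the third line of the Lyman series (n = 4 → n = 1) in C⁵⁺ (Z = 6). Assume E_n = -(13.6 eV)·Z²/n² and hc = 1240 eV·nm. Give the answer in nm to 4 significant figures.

2.702 nm

The Lyman series terminates on n_f = 1; the third line has n_i = 1+3 = 4.
ΔE = 489.6 × (1/1² − 1/4²) = 459.0 eV.
λ = 1240 / 459.0 = 2.702 nm.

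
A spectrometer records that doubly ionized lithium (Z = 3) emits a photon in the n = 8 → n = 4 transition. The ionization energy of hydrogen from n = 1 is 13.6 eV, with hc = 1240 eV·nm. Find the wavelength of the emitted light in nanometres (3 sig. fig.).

216 nm

For Z = 3 the level energies scale as Z², so the effective Rydberg energy is 13.6 × 9 = 122.4 eV.
ΔE = 122.4 × (1/4² − 1/8²) = 122.4 × 0.04688 = 5.738 eV.
λ = hc/ΔE = 1240 / 5.738 = 216 nm.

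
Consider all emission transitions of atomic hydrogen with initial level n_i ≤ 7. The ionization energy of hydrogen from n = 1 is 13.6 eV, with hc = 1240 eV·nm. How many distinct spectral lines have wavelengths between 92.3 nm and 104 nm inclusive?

Enumerate all n_i → n_f pairs with 1 ≤ n_f < n_i ≤ 7 and compute λ = 1240 / [13.6·1·(1/n_f² − 1/n_i²)].
Lines falling in [92.3, 104] nm: 7→1 (93.08 nm), 6→1 (93.78 nm), 5→1 (94.98 nm), 4→1 (97.25 nm), 3→1 (102.6 nm).

5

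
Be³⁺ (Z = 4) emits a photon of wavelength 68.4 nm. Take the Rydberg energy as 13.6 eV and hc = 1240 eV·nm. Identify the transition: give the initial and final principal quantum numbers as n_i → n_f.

n_i = 6, n_f = 3

The photon energy is ΔE = hc/λ = 1240 / 68.4 = 18.13 eV.
With Z = 4, ΔE = 217.6 × (1/n_f² − 1/n_i²), so 1/n_f² − 1/n_i² = 0.08331.
Trying n_f = 3 gives 1/n_i² = 0.02780, i.e. n_i ≈ 6; this pair matches.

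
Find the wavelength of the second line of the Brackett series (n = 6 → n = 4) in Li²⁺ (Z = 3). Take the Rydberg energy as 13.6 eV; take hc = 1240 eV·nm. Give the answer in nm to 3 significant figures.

The Brackett series terminates on n_f = 4; the second line has n_i = 4+2 = 6.
ΔE = 122.4 × (1/4² − 1/6²) = 4.250 eV.
λ = 1240 / 4.250 = 292 nm.

292 nm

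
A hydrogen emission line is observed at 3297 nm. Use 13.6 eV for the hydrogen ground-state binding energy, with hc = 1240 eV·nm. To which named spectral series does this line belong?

Pfund

ΔE = 1240/3297 = 0.3761 eV.
This matches 13.6 × (1/5² − 1/9²), so n_f = 5: the Pfund series.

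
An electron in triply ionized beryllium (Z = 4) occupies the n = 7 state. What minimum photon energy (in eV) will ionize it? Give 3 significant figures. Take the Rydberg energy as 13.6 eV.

4.44 eV

E_n = −13.6 Z²/n² = −217.6/n² eV for Z = 4.
E_7 = −217.6/49 = −4.44 eV, so ionization (to E = 0) requires 4.44 eV.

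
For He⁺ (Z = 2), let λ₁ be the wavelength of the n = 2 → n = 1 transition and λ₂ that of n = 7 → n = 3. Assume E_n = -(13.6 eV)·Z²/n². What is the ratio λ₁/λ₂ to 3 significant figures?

0.121

λ ∝ 1/ΔE ∝ 1/(1/n_f² − 1/n_i²), and the Z² and hc factors cancel in the ratio.
λ₁/λ₂ = (1/3² − 1/7²)/(1/1² − 1/2²) = 0.09070/0.7500 = 0.121.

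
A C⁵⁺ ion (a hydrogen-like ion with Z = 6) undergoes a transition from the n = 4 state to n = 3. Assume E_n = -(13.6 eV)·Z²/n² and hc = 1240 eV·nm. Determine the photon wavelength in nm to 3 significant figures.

For Z = 6 the level energies scale as Z², so the effective Rydberg energy is 13.6 × 36 = 489.6 eV.
ΔE = 489.6 × (1/3² − 1/4²) = 489.6 × 0.04861 = 23.80 eV.
λ = hc/ΔE = 1240 / 23.80 = 52.1 nm.

52.1 nm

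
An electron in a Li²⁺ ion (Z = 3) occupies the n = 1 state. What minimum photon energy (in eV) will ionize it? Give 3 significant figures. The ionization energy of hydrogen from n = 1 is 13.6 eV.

E_n = −13.6 Z²/n² = −122.4/n² eV for Z = 3.
E_1 = −122.4/1 = −122 eV, so ionization (to E = 0) requires 122 eV.

122 eV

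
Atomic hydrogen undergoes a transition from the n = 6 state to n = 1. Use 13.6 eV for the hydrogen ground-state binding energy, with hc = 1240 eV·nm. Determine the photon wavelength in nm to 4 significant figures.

ΔE = 13.60 × (1/1² − 1/6²) = 13.60 × 0.9722 = 13.22 eV.
λ = hc/ΔE = 1240 / 13.22 = 93.78 nm.

93.78 nm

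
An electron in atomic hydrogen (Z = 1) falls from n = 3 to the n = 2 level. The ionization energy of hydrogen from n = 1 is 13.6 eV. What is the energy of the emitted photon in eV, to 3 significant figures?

E_3 = −13.60/9 = −1.511 eV and E_2 = −13.60/4 = −3.400 eV.
The photon energy is |E_3 − E_2| = 1.89 eV.

1.89 eV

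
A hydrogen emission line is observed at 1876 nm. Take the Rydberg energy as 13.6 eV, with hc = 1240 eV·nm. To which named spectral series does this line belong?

Paschen

ΔE = 1240/1876 = 0.6610 eV.
This matches 13.6 × (1/3² − 1/4²), so n_f = 3: the Paschen series.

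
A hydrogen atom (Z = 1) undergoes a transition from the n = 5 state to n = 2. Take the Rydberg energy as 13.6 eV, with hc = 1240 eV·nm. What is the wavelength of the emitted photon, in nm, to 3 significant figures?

434 nm

ΔE = 13.60 × (1/2² − 1/5²) = 13.60 × 0.2100 = 2.856 eV.
λ = hc/ΔE = 1240 / 2.856 = 434 nm.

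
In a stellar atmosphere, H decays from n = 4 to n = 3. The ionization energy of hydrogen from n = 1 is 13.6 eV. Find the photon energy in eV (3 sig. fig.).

0.661 eV

E_4 = −13.60/16 = −0.8500 eV and E_3 = −13.60/9 = −1.511 eV.
The photon energy is |E_4 − E_3| = 0.661 eV.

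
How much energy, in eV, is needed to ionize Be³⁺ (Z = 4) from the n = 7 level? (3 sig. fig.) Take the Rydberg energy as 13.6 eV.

E_n = −13.6 Z²/n² = −217.6/n² eV for Z = 4.
E_7 = −217.6/49 = −4.44 eV, so ionization (to E = 0) requires 4.44 eV.

4.44 eV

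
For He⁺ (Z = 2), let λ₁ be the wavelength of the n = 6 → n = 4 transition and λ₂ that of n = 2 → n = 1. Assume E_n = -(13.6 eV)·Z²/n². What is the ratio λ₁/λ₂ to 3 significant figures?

λ ∝ 1/ΔE ∝ 1/(1/n_f² − 1/n_i²), and the Z² and hc factors cancel in the ratio.
λ₁/λ₂ = (1/1² − 1/2²)/(1/4² − 1/6²) = 0.7500/0.03472 = 21.6.

21.6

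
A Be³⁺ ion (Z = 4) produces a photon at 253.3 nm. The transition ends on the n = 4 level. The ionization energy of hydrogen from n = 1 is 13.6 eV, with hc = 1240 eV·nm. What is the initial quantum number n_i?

The photon energy is ΔE = hc/λ = 1240 / 253.3 = 4.895 eV.
With Z = 4, ΔE = 217.6 × (1/n_f² − 1/n_i²), so 1/n_f² − 1/n_i² = 0.02250.
With n_f = 4: 1/n_i² = 1/16 − 0.02250 = 0.04000, so n_i ≈ 5.00.

n_i = 5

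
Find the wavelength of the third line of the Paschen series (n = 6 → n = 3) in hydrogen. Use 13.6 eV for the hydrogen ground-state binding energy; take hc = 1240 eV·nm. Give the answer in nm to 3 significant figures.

The Paschen series terminates on n_f = 3; the third line has n_i = 3+3 = 6.
ΔE = 13.60 × (1/3² − 1/6²) = 1.133 eV.
λ = 1240 / 1.133 = 1090 nm.

1090 nm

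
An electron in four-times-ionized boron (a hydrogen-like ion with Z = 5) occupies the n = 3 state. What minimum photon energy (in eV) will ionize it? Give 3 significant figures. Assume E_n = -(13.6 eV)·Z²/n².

37.8 eV

E_n = −13.6 Z²/n² = −340.0/n² eV for Z = 5.
E_3 = −340.0/9 = −37.8 eV, so ionization (to E = 0) requires 37.8 eV.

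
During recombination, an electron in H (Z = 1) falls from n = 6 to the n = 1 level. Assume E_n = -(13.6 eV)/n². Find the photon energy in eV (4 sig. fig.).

E_6 = −13.60/36 = −0.3778 eV and E_1 = −13.60/1 = −13.60 eV.
The photon energy is |E_6 − E_1| = 13.22 eV.

13.22 eV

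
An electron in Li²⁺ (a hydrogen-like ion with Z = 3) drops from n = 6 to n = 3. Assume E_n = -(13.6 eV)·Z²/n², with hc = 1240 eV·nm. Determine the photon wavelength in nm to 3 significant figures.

122 nm

For Z = 3 the level energies scale as Z², so the effective Rydberg energy is 13.6 × 9 = 122.4 eV.
ΔE = 122.4 × (1/3² − 1/6²) = 122.4 × 0.08333 = 10.20 eV.
λ = hc/ΔE = 1240 / 10.20 = 122 nm.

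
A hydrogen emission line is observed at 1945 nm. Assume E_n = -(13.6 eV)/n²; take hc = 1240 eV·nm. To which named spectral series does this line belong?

ΔE = 1240/1945 = 0.6375 eV.
This matches 13.6 × (1/4² − 1/8²), so n_f = 4: the Brackett series.

Brackett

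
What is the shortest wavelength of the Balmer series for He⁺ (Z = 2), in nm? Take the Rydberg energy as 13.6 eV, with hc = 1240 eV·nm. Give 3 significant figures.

91.2 nm

The Balmer series has lower level n_f = 2; the series limit corresponds to n_i → ∞.
ΔE_max = 13.6 × 4 / 2² = 13.60 eV.
λ_min = 1240 / 13.60 = 91.2 nm.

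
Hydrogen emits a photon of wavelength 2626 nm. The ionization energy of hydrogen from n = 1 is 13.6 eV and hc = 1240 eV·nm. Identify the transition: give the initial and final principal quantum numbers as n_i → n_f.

n_i = 6, n_f = 4

The photon energy is ΔE = hc/λ = 1240 / 2626 = 0.4722 eV.
With Z = 1, ΔE = 13.60 × (1/n_f² − 1/n_i²), so 1/n_f² − 1/n_i² = 0.03472.
Trying n_f = 4 gives 1/n_i² = 0.02778, i.e. n_i ≈ 6; this pair matches.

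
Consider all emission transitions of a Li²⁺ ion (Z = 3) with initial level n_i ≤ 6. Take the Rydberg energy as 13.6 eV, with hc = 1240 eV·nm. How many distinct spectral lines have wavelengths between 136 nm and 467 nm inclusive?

4

Enumerate all n_i → n_f pairs with 1 ≤ n_f < n_i ≤ 6 and compute λ = 1240 / [13.6·9·(1/n_f² − 1/n_i²)].
Lines falling in [136, 467] nm: 5→3 (142.5 nm), 4→3 (208.4 nm), 6→4 (291.8 nm), 5→4 (450.3 nm).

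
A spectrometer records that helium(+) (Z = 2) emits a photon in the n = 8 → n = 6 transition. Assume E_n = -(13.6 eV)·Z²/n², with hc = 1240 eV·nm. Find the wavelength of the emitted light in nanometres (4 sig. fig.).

1876 nm

For Z = 2 the level energies scale as Z², so the effective Rydberg energy is 13.6 × 4 = 54.40 eV.
ΔE = 54.40 × (1/6² − 1/8²) = 54.40 × 0.01215 = 0.6611 eV.
λ = hc/ΔE = 1240 / 0.6611 = 1876 nm.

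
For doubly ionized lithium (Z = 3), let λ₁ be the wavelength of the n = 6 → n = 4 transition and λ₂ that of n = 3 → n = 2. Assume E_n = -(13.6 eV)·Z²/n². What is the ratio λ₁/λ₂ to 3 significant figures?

4.00

λ ∝ 1/ΔE ∝ 1/(1/n_f² − 1/n_i²), and the Z² and hc factors cancel in the ratio.
λ₁/λ₂ = (1/2² − 1/3²)/(1/4² − 1/6²) = 0.1389/0.03472 = 4.00.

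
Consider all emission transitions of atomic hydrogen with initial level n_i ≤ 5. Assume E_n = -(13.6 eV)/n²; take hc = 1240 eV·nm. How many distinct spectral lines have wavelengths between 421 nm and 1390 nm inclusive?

4

Enumerate all n_i → n_f pairs with 1 ≤ n_f < n_i ≤ 5 and compute λ = 1240 / [13.6·1·(1/n_f² − 1/n_i²)].
Lines falling in [421, 1390] nm: 5→2 (434.2 nm), 4→2 (486.3 nm), 3→2 (656.5 nm), 5→3 (1282 nm).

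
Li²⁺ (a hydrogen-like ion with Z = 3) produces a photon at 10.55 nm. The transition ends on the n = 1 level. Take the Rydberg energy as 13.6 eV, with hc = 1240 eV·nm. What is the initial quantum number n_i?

n_i = 5

The photon energy is ΔE = hc/λ = 1240 / 10.55 = 117.5 eV.
With Z = 3, ΔE = 122.4 × (1/n_f² − 1/n_i²), so 1/n_f² − 1/n_i² = 0.9603.
With n_f = 1: 1/n_i² = 1/1 − 0.9603 = 0.03974, so n_i ≈ 5.02.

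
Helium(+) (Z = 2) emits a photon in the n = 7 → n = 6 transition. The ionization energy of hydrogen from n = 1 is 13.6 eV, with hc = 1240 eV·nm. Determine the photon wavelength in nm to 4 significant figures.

For Z = 2 the level energies scale as Z², so the effective Rydberg energy is 13.6 × 4 = 54.40 eV.
ΔE = 54.40 × (1/6² − 1/7²) = 54.40 × 0.007370 = 0.4009 eV.
λ = hc/ΔE = 1240 / 0.4009 = 3093 nm.

3093 nm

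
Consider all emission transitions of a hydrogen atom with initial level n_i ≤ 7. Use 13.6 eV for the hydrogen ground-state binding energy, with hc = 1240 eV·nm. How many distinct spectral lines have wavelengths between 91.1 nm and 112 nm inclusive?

5

Enumerate all n_i → n_f pairs with 1 ≤ n_f < n_i ≤ 7 and compute λ = 1240 / [13.6·1·(1/n_f² − 1/n_i²)].
Lines falling in [91.1, 112] nm: 7→1 (93.08 nm), 6→1 (93.78 nm), 5→1 (94.98 nm), 4→1 (97.25 nm), 3→1 (102.6 nm).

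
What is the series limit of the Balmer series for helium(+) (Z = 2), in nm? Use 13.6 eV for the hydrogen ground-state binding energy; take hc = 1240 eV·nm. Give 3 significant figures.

91.2 nm

The Balmer series has lower level n_f = 2; the series limit corresponds to n_i → ∞.
ΔE_max = 13.6 × 4 / 2² = 13.60 eV.
λ_min = 1240 / 13.60 = 91.2 nm.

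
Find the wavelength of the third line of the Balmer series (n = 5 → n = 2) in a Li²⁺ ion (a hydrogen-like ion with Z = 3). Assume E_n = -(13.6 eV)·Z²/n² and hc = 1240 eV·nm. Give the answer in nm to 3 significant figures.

The Balmer series terminates on n_f = 2; the third line has n_i = 2+3 = 5.
ΔE = 122.4 × (1/2² − 1/5²) = 25.70 eV.
λ = 1240 / 25.70 = 48.2 nm.

48.2 nm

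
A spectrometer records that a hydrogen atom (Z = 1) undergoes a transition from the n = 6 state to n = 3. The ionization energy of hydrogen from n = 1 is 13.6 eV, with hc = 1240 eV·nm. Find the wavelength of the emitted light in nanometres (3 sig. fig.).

ΔE = 13.60 × (1/3² − 1/6²) = 13.60 × 0.08333 = 1.133 eV.
λ = hc/ΔE = 1240 / 1.133 = 1090 nm.
This line belongs to the Paschen series.

1090 nm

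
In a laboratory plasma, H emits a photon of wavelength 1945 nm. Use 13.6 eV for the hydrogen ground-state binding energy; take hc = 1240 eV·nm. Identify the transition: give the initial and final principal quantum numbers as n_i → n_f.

n_i = 8, n_f = 4

The photon energy is ΔE = hc/λ = 1240 / 1945 = 0.6375 eV.
With Z = 1, ΔE = 13.60 × (1/n_f² − 1/n_i²), so 1/n_f² − 1/n_i² = 0.04688.
Trying n_f = 4 gives 1/n_i² = 0.01562, i.e. n_i ≈ 8; this pair matches.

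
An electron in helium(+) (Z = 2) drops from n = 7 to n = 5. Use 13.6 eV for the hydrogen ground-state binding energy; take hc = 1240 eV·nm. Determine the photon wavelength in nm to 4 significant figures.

1163 nm

For Z = 2 the level energies scale as Z², so the effective Rydberg energy is 13.6 × 4 = 54.40 eV.
ΔE = 54.40 × (1/5² − 1/7²) = 54.40 × 0.01959 = 1.066 eV.
λ = hc/ΔE = 1240 / 1.066 = 1163 nm.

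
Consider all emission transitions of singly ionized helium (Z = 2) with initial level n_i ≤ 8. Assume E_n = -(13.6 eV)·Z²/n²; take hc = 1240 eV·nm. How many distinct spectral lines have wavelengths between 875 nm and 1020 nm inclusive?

Enumerate all n_i → n_f pairs with 1 ≤ n_f < n_i ≤ 8 and compute λ = 1240 / [13.6·4·(1/n_f² − 1/n_i²)].
Lines falling in [875, 1020] nm: 8→5 (935.1 nm), 5→4 (1013 nm).

2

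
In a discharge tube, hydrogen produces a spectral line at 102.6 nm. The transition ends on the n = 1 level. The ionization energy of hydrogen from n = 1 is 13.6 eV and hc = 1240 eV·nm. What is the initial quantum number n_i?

n_i = 3

The photon energy is ΔE = hc/λ = 1240 / 102.6 = 12.09 eV.
With Z = 1, ΔE = 13.60 × (1/n_f² − 1/n_i²), so 1/n_f² − 1/n_i² = 0.8887.
With n_f = 1: 1/n_i² = 1/1 − 0.8887 = 0.1113, so n_i ≈ 3.00.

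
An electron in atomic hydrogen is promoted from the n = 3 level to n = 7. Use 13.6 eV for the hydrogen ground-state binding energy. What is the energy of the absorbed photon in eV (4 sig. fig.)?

E_7 = −13.60/49 = −0.2776 eV and E_3 = −13.60/9 = −1.511 eV.
The photon energy is |E_7 − E_3| = 1.234 eV.

1.234 eV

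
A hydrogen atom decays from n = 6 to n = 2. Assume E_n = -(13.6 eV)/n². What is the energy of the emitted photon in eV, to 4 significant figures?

3.022 eV

E_6 = −13.60/36 = −0.3778 eV and E_2 = −13.60/4 = −3.400 eV.
The photon energy is |E_6 − E_2| = 3.022 eV.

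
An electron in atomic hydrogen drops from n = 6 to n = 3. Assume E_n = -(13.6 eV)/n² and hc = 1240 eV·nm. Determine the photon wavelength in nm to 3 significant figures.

ΔE = 13.60 × (1/3² − 1/6²) = 13.60 × 0.08333 = 1.133 eV.
λ = hc/ΔE = 1240 / 1.133 = 1090 nm.
This line belongs to the Paschen series.

1090 nm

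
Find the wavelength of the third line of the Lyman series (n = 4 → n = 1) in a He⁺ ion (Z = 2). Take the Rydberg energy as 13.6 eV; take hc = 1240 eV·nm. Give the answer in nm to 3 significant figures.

24.3 nm

The Lyman series terminates on n_f = 1; the third line has n_i = 1+3 = 4.
ΔE = 54.40 × (1/1² − 1/4²) = 51.00 eV.
λ = 1240 / 51.00 = 24.3 nm.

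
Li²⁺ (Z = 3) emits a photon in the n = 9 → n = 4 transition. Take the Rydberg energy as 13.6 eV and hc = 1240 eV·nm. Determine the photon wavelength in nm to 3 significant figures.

202 nm

For Z = 3 the level energies scale as Z², so the effective Rydberg energy is 13.6 × 9 = 122.4 eV.
ΔE = 122.4 × (1/4² − 1/9²) = 122.4 × 0.05015 = 6.139 eV.
λ = hc/ΔE = 1240 / 6.139 = 202 nm.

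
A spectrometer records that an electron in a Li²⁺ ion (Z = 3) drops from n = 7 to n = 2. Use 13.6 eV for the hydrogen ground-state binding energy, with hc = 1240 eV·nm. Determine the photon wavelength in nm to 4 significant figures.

For Z = 3 the level energies scale as Z², so the effective Rydberg energy is 13.6 × 9 = 122.4 eV.
ΔE = 122.4 × (1/2² − 1/7²) = 122.4 × 0.2296 = 28.10 eV.
λ = hc/ΔE = 1240 / 28.10 = 44.12 nm.

44.12 nm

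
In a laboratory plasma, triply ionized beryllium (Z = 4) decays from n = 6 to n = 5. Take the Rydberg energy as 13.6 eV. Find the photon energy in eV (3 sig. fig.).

2.66 eV

The Bohr energies scale as Z², so for Z = 4: E_n = −217.6/n² eV.
E_6 = −217.6/36 = −6.044 eV and E_5 = −217.6/25 = −8.704 eV.
The photon energy is |E_6 − E_5| = 2.66 eV.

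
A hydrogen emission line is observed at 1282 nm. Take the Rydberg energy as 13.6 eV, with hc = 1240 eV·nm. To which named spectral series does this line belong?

Paschen

ΔE = 1240/1282 = 0.9672 eV.
This matches 13.6 × (1/3² − 1/5²), so n_f = 3: the Paschen series.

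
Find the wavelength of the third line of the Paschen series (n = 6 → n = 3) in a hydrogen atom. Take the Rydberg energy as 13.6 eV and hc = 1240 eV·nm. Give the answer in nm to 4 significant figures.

The Paschen series terminates on n_f = 3; the third line has n_i = 3+3 = 6.
ΔE = 13.60 × (1/3² − 1/6²) = 1.133 eV.
λ = 1240 / 1.133 = 1094 nm.

1094 nm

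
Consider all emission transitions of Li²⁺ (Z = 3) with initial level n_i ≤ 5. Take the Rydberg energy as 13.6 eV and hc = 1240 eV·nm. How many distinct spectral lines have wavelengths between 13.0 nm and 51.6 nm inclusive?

Enumerate all n_i → n_f pairs with 1 ≤ n_f < n_i ≤ 5 and compute λ = 1240 / [13.6·9·(1/n_f² − 1/n_i²)].
Lines falling in [13.0, 51.6] nm: 2→1 (13.51 nm), 5→2 (48.24 nm).

2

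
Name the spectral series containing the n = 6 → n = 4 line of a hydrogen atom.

The series is set by the lower level: n_f = 4 is the Brackett series.

Brackett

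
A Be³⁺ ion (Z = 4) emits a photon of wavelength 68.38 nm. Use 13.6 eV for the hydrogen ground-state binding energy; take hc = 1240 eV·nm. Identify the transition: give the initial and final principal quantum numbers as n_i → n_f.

The photon energy is ΔE = hc/λ = 1240 / 68.38 = 18.13 eV.
With Z = 4, ΔE = 217.6 × (1/n_f² − 1/n_i²), so 1/n_f² − 1/n_i² = 0.08334.
Trying n_f = 3 gives 1/n_i² = 0.02777, i.e. n_i ≈ 6; this pair matches.

n_i = 6, n_f = 3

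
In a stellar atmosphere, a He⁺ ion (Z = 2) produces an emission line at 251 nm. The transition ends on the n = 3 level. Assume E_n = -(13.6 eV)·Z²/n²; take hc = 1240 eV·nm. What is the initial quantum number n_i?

The photon energy is ΔE = hc/λ = 1240 / 251 = 4.940 eV.
With Z = 2, ΔE = 54.40 × (1/n_f² − 1/n_i²), so 1/n_f² − 1/n_i² = 0.09081.
With n_f = 3: 1/n_i² = 1/9 − 0.09081 = 0.02030, so n_i ≈ 7.02.

n_i = 7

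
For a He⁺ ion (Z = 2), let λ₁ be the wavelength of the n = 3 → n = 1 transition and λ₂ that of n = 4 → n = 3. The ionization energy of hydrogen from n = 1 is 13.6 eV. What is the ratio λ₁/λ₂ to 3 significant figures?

λ ∝ 1/ΔE ∝ 1/(1/n_f² − 1/n_i²), and the Z² and hc factors cancel in the ratio.
λ₁/λ₂ = (1/3² − 1/4²)/(1/1² − 1/3²) = 0.04861/0.8889 = 0.0547.

0.0547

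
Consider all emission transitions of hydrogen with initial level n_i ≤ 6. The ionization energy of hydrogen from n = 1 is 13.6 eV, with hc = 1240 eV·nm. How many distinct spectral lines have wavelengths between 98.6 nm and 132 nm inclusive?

Enumerate all n_i → n_f pairs with 1 ≤ n_f < n_i ≤ 6 and compute λ = 1240 / [13.6·1·(1/n_f² − 1/n_i²)].
Lines falling in [98.6, 132] nm: 3→1 (102.6 nm), 2→1 (121.6 nm).

2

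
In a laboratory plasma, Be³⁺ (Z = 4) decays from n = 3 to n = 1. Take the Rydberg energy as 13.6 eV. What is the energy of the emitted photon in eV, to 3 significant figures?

193 eV

The Bohr energies scale as Z², so for Z = 4: E_n = −217.6/n² eV.
E_3 = −217.6/9 = −24.18 eV and E_1 = −217.6/1 = −217.6 eV.
The photon energy is |E_3 − E_1| = 193 eV.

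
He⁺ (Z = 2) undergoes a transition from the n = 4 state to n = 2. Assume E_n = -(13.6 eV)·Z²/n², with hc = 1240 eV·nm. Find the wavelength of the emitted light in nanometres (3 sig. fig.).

122 nm

For Z = 2 the level energies scale as Z², so the effective Rydberg energy is 13.6 × 4 = 54.40 eV.
ΔE = 54.40 × (1/2² − 1/4²) = 54.40 × 0.1875 = 10.20 eV.
λ = hc/ΔE = 1240 / 10.20 = 122 nm.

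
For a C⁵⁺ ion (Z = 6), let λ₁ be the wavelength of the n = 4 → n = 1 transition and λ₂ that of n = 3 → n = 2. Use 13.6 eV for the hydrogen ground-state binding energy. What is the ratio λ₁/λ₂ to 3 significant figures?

0.148

λ ∝ 1/ΔE ∝ 1/(1/n_f² − 1/n_i²), and the Z² and hc factors cancel in the ratio.
λ₁/λ₂ = (1/2² − 1/3²)/(1/1² − 1/4²) = 0.1389/0.9375 = 0.148.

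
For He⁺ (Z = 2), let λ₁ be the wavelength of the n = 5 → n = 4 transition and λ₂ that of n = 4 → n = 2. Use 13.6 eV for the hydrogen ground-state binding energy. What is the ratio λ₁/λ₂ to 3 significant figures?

8.33

λ ∝ 1/ΔE ∝ 1/(1/n_f² − 1/n_i²), and the Z² and hc factors cancel in the ratio.
λ₁/λ₂ = (1/2² − 1/4²)/(1/4² − 1/5²) = 0.1875/0.02250 = 8.33.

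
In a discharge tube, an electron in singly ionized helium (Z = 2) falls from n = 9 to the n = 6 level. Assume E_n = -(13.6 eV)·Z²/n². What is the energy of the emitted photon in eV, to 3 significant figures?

The Bohr energies scale as Z², so for Z = 2: E_n = −54.40/n² eV.
E_9 = −54.40/81 = −0.6716 eV and E_6 = −54.40/36 = −1.511 eV.
The photon energy is |E_9 − E_6| = 0.840 eV.

0.840 eV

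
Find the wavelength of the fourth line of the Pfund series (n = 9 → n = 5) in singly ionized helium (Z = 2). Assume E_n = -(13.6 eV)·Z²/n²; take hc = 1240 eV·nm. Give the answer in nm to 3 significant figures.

824 nm

The Pfund series terminates on n_f = 5; the fourth line has n_i = 5+4 = 9.
ΔE = 54.40 × (1/5² − 1/9²) = 1.504 eV.
λ = 1240 / 1.504 = 824 nm.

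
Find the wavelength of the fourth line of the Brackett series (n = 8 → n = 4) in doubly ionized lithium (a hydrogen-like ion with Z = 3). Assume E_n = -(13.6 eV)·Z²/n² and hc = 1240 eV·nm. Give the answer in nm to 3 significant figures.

The Brackett series terminates on n_f = 4; the fourth line has n_i = 4+4 = 8.
ΔE = 122.4 × (1/4² − 1/8²) = 5.738 eV.
λ = 1240 / 5.738 = 216 nm.

216 nm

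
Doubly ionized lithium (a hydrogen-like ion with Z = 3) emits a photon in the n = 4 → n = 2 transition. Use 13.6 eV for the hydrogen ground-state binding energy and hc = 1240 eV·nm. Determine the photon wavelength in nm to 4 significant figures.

For Z = 3 the level energies scale as Z², so the effective Rydberg energy is 13.6 × 9 = 122.4 eV.
ΔE = 122.4 × (1/2² − 1/4²) = 122.4 × 0.1875 = 22.95 eV.
λ = hc/ΔE = 1240 / 22.95 = 54.03 nm.

54.03 nm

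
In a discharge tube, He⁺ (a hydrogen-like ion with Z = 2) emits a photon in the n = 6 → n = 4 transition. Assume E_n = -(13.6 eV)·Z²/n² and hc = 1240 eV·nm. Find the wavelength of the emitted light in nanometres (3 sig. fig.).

656 nm

For Z = 2 the level energies scale as Z², so the effective Rydberg energy is 13.6 × 4 = 54.40 eV.
ΔE = 54.40 × (1/4² − 1/6²) = 54.40 × 0.03472 = 1.889 eV.
λ = hc/ΔE = 1240 / 1.889 = 656 nm.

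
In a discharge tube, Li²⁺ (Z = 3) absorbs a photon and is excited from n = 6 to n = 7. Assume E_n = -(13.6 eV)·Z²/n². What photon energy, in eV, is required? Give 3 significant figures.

0.902 eV

The Bohr energies scale as Z², so for Z = 3: E_n = −122.4/n² eV.
E_7 = −122.4/49 = −2.498 eV and E_6 = −122.4/36 = −3.400 eV.
The photon energy is |E_7 − E_6| = 0.902 eV.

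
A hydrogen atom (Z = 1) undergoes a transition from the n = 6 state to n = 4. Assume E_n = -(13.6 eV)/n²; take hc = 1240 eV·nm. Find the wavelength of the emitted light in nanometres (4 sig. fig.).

2626 nm

ΔE = 13.60 × (1/4² − 1/6²) = 13.60 × 0.03472 = 0.4722 eV.
λ = hc/ΔE = 1240 / 0.4722 = 2626 nm.
This line belongs to the Brackett series.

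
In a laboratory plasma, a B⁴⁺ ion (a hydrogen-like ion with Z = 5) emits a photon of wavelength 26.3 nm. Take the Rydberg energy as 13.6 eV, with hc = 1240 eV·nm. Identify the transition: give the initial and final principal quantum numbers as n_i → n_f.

n_i = 3, n_f = 2

The photon energy is ΔE = hc/λ = 1240 / 26.3 = 47.15 eV.
With Z = 5, ΔE = 340.0 × (1/n_f² − 1/n_i²), so 1/n_f² − 1/n_i² = 0.1387.
Trying n_f = 2 gives 1/n_i² = 0.1113, i.e. n_i ≈ 3; this pair matches.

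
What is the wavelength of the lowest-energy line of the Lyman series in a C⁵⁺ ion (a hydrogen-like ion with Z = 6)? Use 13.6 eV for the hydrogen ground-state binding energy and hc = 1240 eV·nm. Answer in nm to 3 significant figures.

The Lyman series terminates on n_f = 1; the first line has n_i = 1+1 = 2.
ΔE = 489.6 × (1/1² − 1/2²) = 367.2 eV.
λ = 1240 / 367.2 = 3.38 nm.

3.38 nm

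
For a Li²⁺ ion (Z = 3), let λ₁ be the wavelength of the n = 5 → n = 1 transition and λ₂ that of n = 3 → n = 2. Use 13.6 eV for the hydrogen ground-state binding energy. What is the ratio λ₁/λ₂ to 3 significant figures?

0.145

λ ∝ 1/ΔE ∝ 1/(1/n_f² − 1/n_i²), and the Z² and hc factors cancel in the ratio.
λ₁/λ₂ = (1/2² − 1/3²)/(1/1² − 1/5²) = 0.1389/0.9600 = 0.145.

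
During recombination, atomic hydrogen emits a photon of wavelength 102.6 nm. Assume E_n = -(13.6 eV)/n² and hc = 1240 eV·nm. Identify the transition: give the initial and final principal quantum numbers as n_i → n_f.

n_i = 3, n_f = 1

The photon energy is ΔE = hc/λ = 1240 / 102.6 = 12.09 eV.
With Z = 1, ΔE = 13.60 × (1/n_f² − 1/n_i²), so 1/n_f² − 1/n_i² = 0.8887.
Trying n_f = 1 gives 1/n_i² = 0.1113, i.e. n_i ≈ 3; this pair matches.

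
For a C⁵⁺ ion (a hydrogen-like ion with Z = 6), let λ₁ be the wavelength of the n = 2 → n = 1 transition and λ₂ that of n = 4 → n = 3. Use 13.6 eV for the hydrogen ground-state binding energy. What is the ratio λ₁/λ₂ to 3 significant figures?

λ ∝ 1/ΔE ∝ 1/(1/n_f² − 1/n_i²), and the Z² and hc factors cancel in the ratio.
λ₁/λ₂ = (1/3² − 1/4²)/(1/1² − 1/2²) = 0.04861/0.7500 = 0.0648.

0.0648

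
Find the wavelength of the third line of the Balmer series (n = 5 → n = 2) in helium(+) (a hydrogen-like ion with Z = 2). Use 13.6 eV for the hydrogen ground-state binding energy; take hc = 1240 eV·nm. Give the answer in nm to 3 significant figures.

109 nm

The Balmer series terminates on n_f = 2; the third line has n_i = 2+3 = 5.
ΔE = 54.40 × (1/2² − 1/5²) = 11.42 eV.
λ = 1240 / 11.42 = 109 nm.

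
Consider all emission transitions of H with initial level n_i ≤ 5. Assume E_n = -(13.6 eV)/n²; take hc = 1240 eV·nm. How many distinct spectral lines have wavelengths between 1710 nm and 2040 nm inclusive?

Enumerate all n_i → n_f pairs with 1 ≤ n_f < n_i ≤ 5 and compute λ = 1240 / [13.6·1·(1/n_f² − 1/n_i²)].
Lines falling in [1710, 2040] nm: 4→3 (1876 nm).

1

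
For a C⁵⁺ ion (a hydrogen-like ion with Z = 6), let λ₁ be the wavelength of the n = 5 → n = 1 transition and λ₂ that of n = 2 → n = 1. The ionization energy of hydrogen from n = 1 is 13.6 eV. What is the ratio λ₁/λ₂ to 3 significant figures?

λ ∝ 1/ΔE ∝ 1/(1/n_f² − 1/n_i²), and the Z² and hc factors cancel in the ratio.
λ₁/λ₂ = (1/1² − 1/2²)/(1/1² − 1/5²) = 0.7500/0.9600 = 0.781.

0.781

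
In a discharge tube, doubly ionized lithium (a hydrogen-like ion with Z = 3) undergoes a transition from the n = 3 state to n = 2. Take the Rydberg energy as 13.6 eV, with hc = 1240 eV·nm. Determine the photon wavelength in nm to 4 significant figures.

For Z = 3 the level energies scale as Z², so the effective Rydberg energy is 13.6 × 9 = 122.4 eV.
ΔE = 122.4 × (1/2² − 1/3²) = 122.4 × 0.1389 = 17.00 eV.
λ = hc/ΔE = 1240 / 17.00 = 72.94 nm.

72.94 nm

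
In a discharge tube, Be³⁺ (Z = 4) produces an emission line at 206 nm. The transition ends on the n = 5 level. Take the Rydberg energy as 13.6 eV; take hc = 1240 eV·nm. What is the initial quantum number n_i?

The photon energy is ΔE = hc/λ = 1240 / 206 = 6.019 eV.
With Z = 4, ΔE = 217.6 × (1/n_f² − 1/n_i²), so 1/n_f² − 1/n_i² = 0.02766.
With n_f = 5: 1/n_i² = 1/25 − 0.02766 = 0.01234, so n_i ≈ 9.00.

n_i = 9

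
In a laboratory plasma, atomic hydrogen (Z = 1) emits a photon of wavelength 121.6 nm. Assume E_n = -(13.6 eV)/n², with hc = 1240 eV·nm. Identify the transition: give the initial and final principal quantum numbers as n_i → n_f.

The photon energy is ΔE = hc/λ = 1240 / 121.6 = 10.20 eV.
With Z = 1, ΔE = 13.60 × (1/n_f² − 1/n_i²), so 1/n_f² − 1/n_i² = 0.7498.
Trying n_f = 1 gives 1/n_i² = 0.2502, i.e. n_i ≈ 2; this pair matches.

n_i = 2, n_f = 1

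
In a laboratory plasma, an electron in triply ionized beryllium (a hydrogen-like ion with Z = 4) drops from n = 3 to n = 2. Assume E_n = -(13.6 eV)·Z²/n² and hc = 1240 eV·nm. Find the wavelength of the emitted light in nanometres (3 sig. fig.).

For Z = 4 the level energies scale as Z², so the effective Rydberg energy is 13.6 × 16 = 217.6 eV.
ΔE = 217.6 × (1/2² − 1/3²) = 217.6 × 0.1389 = 30.22 eV.
λ = hc/ΔE = 1240 / 30.22 = 41.0 nm.

41.0 nm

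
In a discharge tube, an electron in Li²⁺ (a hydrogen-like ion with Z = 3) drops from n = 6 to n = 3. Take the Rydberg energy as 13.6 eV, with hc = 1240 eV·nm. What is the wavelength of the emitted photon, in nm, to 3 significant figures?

For Z = 3 the level energies scale as Z², so the effective Rydberg energy is 13.6 × 9 = 122.4 eV.
ΔE = 122.4 × (1/3² − 1/6²) = 122.4 × 0.08333 = 10.20 eV.
λ = hc/ΔE = 1240 / 10.20 = 122 nm.

122 nm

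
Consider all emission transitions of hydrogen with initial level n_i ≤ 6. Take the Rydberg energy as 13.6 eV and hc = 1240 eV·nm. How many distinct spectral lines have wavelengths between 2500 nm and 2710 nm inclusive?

1

Enumerate all n_i → n_f pairs with 1 ≤ n_f < n_i ≤ 6 and compute λ = 1240 / [13.6·1·(1/n_f² − 1/n_i²)].
Lines falling in [2500, 2710] nm: 6→4 (2626 nm).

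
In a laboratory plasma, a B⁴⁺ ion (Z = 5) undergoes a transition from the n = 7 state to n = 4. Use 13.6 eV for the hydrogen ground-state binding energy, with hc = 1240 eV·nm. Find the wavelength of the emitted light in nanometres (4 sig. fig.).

For Z = 5 the level energies scale as Z², so the effective Rydberg energy is 13.6 × 25 = 340.0 eV.
ΔE = 340.0 × (1/4² − 1/7²) = 340.0 × 0.04209 = 14.31 eV.
λ = hc/ΔE = 1240 / 14.31 = 86.65 nm.

86.65 nm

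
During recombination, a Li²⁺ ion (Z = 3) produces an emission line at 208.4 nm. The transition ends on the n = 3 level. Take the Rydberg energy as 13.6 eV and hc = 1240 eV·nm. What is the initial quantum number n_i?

n_i = 4

The photon energy is ΔE = hc/λ = 1240 / 208.4 = 5.950 eV.
With Z = 3, ΔE = 122.4 × (1/n_f² − 1/n_i²), so 1/n_f² − 1/n_i² = 0.04861.
With n_f = 3: 1/n_i² = 1/9 − 0.04861 = 0.06250, so n_i ≈ 4.00.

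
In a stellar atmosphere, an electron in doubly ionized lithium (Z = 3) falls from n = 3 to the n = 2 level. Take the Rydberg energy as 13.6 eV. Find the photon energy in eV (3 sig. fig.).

17.0 eV

The Bohr energies scale as Z², so for Z = 3: E_n = −122.4/n² eV.
E_3 = −122.4/9 = −13.60 eV and E_2 = −122.4/4 = −30.60 eV.
The photon energy is |E_3 − E_2| = 17.0 eV.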